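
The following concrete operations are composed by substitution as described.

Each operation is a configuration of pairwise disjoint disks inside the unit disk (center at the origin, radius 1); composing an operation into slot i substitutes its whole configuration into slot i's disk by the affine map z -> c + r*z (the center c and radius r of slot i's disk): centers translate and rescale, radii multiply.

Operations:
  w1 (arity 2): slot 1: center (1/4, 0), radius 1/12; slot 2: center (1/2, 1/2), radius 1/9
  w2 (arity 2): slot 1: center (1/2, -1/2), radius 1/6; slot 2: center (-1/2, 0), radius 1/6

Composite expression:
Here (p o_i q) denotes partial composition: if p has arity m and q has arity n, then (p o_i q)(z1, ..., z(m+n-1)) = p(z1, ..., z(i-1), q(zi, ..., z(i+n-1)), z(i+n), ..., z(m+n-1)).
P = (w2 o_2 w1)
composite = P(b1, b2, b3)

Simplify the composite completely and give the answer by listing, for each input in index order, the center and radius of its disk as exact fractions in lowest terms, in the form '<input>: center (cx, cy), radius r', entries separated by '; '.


b1: center (1/2, -1/2), radius 1/6; b2: center (-11/24, 0), radius 1/72; b3: center (-5/12, 1/12), radius 1/54

Each b-disk chains the slot maps above it in w2; radii multiply.
b1: after 1 affine step, its disk has center (1/2, -1/2), radius 1/6
b2: after 2 affine steps, its disk has center (-11/24, 0), radius 1/72
b3: after 2 affine steps, its disk has center (-5/12, 1/12), radius 1/54


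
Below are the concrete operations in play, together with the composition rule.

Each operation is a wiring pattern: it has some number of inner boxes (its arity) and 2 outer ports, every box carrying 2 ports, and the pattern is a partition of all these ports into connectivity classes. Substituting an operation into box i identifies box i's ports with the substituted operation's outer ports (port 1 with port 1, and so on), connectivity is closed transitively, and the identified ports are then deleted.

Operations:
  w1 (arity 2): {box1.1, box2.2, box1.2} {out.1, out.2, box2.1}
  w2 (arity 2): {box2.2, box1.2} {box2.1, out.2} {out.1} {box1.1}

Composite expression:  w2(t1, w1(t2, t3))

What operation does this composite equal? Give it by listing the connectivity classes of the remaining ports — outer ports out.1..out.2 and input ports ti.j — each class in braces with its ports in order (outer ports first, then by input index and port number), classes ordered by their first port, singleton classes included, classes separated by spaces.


{out.1} {out.2, t1.2, t3.1} {t1.1} {t2.1, t2.2, t3.2}

Substituting into w2 glues patterns; closure does the rest.
through w1, on inputs (t2, t3): {out.1, out.2, t3.1} {t2.1, t2.2, t3.2} (out.j = stage outer ports)
through w2, on inputs (t1, t2, t3): {out.1} {out.2, t1.2, t3.1} {t1.1} {t2.1, t2.2, t3.2} (out.j = stage outer ports)


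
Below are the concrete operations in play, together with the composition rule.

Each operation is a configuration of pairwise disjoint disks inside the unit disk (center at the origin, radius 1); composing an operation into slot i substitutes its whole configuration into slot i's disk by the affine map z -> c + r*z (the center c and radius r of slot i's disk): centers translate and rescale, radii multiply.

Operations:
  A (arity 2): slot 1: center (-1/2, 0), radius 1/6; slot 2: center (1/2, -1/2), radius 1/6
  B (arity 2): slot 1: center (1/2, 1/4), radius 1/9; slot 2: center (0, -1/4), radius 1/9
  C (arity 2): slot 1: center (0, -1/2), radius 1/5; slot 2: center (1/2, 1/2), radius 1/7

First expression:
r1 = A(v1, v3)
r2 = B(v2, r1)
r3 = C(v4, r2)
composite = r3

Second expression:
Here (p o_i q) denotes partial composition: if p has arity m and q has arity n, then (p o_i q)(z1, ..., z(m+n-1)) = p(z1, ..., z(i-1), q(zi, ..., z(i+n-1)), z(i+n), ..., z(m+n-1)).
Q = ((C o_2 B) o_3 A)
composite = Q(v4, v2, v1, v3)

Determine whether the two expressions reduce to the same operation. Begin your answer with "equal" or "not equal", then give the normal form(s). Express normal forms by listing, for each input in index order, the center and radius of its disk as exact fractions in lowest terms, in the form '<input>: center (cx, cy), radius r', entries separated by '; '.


equal; both compose to v1: center (31/63, 13/28), radius 1/378; v2: center (4/7, 15/28), radius 1/63; v3: center (32/63, 115/252), radius 1/378; v4: center (0, -1/2), radius 1/5

The first expression reduces to v1: center (31/63, 13/28), radius 1/378; v2: center (4/7, 15/28), radius 1/63; v3: center (32/63, 115/252), radius 1/378; v4: center (0, -1/2), radius 1/5
The second expression reduces to v1: center (31/63, 13/28), radius 1/378; v2: center (4/7, 15/28), radius 1/63; v3: center (32/63, 115/252), radius 1/378; v4: center (0, -1/2), radius 1/5
Identical normal forms: equal.


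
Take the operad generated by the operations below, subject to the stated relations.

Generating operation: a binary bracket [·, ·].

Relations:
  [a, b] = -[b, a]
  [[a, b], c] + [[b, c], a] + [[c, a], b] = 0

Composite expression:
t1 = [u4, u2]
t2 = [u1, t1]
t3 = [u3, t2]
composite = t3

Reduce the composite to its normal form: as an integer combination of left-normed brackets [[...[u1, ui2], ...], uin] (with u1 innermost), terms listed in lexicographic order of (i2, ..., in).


[[[u1, u2], u4], u3] - [[[u1, u4], u2], u3]

In the tensor algebra, words opening u1 carry the u1-anchored form.
Composite bracket: [u3, [u1, [u4, u2]]]
Applying ab - ba throughout gives 8 signed words (2^3 = 8).
The u1-initial words carry the normal form:
  sign of u1u2u4u3 is +1, so it contributes +[[[u1, u2], u4], u3]
  sign of u1u4u2u3 is -1, so it contributes -[[[u1, u4], u2], u3]


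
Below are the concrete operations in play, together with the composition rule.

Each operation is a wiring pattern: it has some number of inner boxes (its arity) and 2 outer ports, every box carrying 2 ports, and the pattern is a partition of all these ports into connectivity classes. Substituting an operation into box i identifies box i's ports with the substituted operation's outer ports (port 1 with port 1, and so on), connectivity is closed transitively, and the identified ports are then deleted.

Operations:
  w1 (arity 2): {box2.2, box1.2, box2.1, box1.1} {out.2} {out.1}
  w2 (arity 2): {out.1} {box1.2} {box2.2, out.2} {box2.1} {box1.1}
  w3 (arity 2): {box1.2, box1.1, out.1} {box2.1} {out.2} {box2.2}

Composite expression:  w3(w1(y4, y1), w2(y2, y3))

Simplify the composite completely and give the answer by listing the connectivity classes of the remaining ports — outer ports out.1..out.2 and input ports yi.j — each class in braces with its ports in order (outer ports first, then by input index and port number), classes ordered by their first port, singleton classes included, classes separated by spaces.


{out.1} {out.2} {y1.1, y1.2, y4.1, y4.2} {y2.1} {y2.2} {y3.1} {y3.2}


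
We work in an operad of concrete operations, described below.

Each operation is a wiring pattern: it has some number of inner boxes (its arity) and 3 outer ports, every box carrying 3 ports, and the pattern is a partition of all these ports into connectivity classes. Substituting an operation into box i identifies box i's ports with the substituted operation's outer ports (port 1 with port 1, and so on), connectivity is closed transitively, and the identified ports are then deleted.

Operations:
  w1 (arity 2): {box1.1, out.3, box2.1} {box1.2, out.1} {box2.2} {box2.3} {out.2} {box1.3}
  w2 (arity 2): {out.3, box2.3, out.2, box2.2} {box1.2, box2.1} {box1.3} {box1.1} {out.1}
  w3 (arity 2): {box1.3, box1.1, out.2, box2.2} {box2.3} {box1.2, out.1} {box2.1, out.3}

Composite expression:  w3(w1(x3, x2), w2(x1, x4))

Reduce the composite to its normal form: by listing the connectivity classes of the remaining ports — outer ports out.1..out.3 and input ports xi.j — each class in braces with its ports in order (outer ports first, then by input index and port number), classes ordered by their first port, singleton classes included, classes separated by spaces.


Reachability decides: close wires over w3-identified ports.
the subtree at w1 composes to {out.1, x3.2} {out.2} {out.3, x2.1, x3.1} {x2.2} {x2.3} {x3.3} on (x3, x2); out.j = own outer ports
the subtree at w2 composes to {out.1} {out.2, out.3, x4.2, x4.3} {x1.1} {x1.2, x4.1} {x1.3} on (x1, x4); out.j = own outer ports
the subtree at w3 composes to {out.1} {out.2, x2.1, x3.1, x3.2, x4.2, x4.3} {out.3} {x1.1} {x1.2, x4.1} {x1.3} {x2.2} {x2.3} {x3.3} on (x3, x2, x1, x4); out.j = own outer ports

{out.1} {out.2, x2.1, x3.1, x3.2, x4.2, x4.3} {out.3} {x1.1} {x1.2, x4.1} {x1.3} {x2.2} {x2.3} {x3.3}


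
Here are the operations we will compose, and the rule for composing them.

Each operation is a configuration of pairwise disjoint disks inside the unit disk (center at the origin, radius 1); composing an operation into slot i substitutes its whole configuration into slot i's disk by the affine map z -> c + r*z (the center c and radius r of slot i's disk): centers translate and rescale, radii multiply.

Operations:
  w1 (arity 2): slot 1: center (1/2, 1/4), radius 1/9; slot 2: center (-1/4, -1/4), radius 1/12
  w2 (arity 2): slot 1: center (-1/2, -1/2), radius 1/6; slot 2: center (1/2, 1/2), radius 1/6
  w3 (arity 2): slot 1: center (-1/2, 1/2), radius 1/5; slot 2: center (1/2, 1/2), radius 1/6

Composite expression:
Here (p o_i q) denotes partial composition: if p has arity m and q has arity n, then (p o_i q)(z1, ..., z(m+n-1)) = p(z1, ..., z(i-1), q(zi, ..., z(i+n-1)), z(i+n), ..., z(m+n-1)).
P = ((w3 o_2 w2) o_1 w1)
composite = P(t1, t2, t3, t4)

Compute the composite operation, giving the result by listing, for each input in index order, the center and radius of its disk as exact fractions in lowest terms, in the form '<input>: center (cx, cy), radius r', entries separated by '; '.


t1: center (-2/5, 11/20), radius 1/45; t2: center (-11/20, 9/20), radius 1/60; t3: center (5/12, 5/12), radius 1/36; t4: center (7/12, 7/12), radius 1/36

Below w3, radii multiply path by path; the t-disk centers shift.
for t1, the 2-step affine chain lands on center (-2/5, 11/20), radius 1/45
for t2, the 2-step affine chain lands on center (-11/20, 9/20), radius 1/60
for t3, the 2-step affine chain lands on center (5/12, 5/12), radius 1/36
for t4, the 2-step affine chain lands on center (7/12, 7/12), radius 1/36


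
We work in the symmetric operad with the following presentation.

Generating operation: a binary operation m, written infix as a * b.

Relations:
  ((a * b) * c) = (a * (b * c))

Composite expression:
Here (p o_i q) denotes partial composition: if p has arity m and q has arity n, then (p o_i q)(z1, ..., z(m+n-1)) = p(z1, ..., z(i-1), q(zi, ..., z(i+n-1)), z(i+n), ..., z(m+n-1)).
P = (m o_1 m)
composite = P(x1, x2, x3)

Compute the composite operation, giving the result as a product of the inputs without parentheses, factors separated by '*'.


x1 * x2 * x3

Every regrouping of m is equal, so read the x-inputs in written order.
(x1 * x2) reduces to x1 * x2
((x1 * x2) * x3) reduces to x1 * x2 * x3


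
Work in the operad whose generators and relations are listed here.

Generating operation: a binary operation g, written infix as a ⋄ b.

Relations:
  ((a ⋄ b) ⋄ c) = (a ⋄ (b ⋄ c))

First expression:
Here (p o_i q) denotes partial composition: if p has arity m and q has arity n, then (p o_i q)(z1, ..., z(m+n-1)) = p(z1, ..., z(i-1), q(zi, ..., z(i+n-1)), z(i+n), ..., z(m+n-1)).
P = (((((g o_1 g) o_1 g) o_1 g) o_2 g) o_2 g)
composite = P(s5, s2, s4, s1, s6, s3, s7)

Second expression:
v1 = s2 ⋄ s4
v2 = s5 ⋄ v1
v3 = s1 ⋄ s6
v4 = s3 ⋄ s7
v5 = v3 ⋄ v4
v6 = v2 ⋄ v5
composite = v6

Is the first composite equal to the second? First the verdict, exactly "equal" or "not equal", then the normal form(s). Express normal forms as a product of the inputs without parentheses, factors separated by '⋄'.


Reducing the first expression gives s5 ⋄ s2 ⋄ s4 ⋄ s1 ⋄ s6 ⋄ s3 ⋄ s7
Reducing the second expression gives s5 ⋄ s2 ⋄ s4 ⋄ s1 ⋄ s6 ⋄ s3 ⋄ s7
Both agree, so they are equal.

equal; the common form is s5 ⋄ s2 ⋄ s4 ⋄ s1 ⋄ s6 ⋄ s3 ⋄ s7


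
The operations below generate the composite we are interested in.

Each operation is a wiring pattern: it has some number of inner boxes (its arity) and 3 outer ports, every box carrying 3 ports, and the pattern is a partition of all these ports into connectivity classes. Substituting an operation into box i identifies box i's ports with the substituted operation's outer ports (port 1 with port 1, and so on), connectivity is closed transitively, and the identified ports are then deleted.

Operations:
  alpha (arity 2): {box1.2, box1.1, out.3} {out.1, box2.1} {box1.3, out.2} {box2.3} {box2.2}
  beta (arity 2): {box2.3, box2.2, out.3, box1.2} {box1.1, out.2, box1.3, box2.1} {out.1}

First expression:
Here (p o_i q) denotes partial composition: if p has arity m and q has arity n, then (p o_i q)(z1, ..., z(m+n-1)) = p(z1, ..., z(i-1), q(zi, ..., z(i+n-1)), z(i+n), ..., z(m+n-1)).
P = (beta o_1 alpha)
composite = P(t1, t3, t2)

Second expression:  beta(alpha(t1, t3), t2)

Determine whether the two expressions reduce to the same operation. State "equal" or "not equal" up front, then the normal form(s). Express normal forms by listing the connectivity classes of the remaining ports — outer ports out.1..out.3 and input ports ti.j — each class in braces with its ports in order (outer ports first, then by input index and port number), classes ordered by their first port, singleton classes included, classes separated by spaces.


equal — both sides give {out.1} {out.2, t1.1, t1.2, t2.1, t3.1} {out.3, t1.3, t2.2, t2.3} {t3.2} {t3.3}


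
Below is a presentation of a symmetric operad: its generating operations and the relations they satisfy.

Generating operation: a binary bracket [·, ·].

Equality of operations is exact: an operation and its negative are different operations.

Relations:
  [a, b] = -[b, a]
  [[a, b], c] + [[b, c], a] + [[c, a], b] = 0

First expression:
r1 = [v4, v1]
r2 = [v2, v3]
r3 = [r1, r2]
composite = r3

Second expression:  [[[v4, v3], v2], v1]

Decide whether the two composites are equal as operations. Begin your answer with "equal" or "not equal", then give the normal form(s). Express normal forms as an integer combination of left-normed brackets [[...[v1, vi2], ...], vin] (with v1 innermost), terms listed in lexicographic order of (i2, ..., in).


Reducing the first expression gives -[[[v1, v4], v2], v3] + [[[v1, v4], v3], v2]
Reducing the second expression gives -[[[v1, v2], v3], v4] + [[[v1, v2], v4], v3] + [[[v1, v3], v4], v2] - [[[v1, v4], v3], v2]
The normal forms differ: not equal.

not equal; first: -[[[v1, v4], v2], v3] + [[[v1, v4], v3], v2]; second: -[[[v1, v2], v3], v4] + [[[v1, v2], v4], v3] + [[[v1, v3], v4], v2] - [[[v1, v4], v3], v2]


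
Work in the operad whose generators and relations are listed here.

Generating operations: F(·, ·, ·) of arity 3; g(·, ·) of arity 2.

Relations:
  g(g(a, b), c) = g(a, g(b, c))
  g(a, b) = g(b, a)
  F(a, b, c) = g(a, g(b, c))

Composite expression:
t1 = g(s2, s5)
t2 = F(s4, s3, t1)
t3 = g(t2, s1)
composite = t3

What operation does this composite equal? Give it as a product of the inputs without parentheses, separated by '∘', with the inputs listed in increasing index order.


s1 ∘ s2 ∘ s3 ∘ s4 ∘ s5

Shape and order are irrelevant to g; the s-input set decides.
g(s2, s5) flattens to s2 ∘ s5
F(s4, s3, g(s2, s5)) flattens to s4 ∘ s3 ∘ s2 ∘ s5
g(F(s4, s3, g(s2, s5)), s1) flattens to s4 ∘ s3 ∘ s2 ∘ s5 ∘ s1
rearranged into index order: s1 ∘ s2 ∘ s3 ∘ s4 ∘ s5


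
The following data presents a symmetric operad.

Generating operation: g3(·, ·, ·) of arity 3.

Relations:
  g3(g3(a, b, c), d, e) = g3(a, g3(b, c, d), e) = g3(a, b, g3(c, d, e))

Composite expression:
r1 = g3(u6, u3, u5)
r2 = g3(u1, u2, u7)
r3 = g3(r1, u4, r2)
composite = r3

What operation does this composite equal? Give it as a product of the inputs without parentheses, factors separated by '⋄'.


u6 ⋄ u3 ⋄ u5 ⋄ u4 ⋄ u1 ⋄ u2 ⋄ u7

All parenthesizations of g3 agree; list the u-inputs left to right.
g3(u6, u3, u5) flattens to u6 ⋄ u3 ⋄ u5
g3(u1, u2, u7) flattens to u1 ⋄ u2 ⋄ u7
g3(g3(u6, u3, u5), u4, g3(u1, u2, u7)) flattens to u6 ⋄ u3 ⋄ u5 ⋄ u4 ⋄ u1 ⋄ u2 ⋄ u7


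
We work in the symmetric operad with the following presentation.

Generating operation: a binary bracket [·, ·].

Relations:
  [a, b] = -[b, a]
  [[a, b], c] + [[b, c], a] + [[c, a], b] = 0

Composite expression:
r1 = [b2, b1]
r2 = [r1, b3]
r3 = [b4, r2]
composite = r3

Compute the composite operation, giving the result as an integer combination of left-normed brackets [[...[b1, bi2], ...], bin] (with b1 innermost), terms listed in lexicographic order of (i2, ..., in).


[[[b1, b2], b3], b4]

Expand each bracket as ab - ba; the b1-initial words give the coefficients.
Composite bracket: [b4, [[b2, b1], b3]]
Applying ab - ba throughout gives 8 signed words (2^3 = 8).
Words beginning with b1 determine it all:
  from b1b2b3b4, sign +1: term +[[[b1, b2], b3], b4]


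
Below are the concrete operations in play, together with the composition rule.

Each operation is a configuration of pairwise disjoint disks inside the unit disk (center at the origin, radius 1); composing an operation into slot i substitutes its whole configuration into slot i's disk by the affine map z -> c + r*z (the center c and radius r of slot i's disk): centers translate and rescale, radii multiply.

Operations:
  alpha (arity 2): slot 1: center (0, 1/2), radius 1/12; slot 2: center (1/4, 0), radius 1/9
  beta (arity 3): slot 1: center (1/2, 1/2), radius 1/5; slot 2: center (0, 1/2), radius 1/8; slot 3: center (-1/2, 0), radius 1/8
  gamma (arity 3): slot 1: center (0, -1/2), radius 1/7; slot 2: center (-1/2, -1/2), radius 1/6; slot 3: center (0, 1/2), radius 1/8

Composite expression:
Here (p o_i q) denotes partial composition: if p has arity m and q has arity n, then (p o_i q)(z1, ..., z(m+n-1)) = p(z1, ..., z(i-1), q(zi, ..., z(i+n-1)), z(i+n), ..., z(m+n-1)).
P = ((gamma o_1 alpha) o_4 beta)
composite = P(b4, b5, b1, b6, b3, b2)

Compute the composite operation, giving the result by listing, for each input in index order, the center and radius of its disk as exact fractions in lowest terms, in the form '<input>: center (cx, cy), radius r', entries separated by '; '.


b1: center (-1/2, -1/2), radius 1/6; b2: center (-1/16, 1/2), radius 1/64; b3: center (0, 9/16), radius 1/64; b4: center (0, -3/7), radius 1/84; b5: center (1/28, -1/2), radius 1/63; b6: center (1/16, 9/16), radius 1/40

Each b-disk chains the slot maps above it in gamma; radii multiply.
b4: after 2 affine steps, its disk has center (0, -3/7), radius 1/84
b5: after 2 affine steps, its disk has center (1/28, -1/2), radius 1/63
b1: after 1 affine step, its disk has center (-1/2, -1/2), radius 1/6
b6: after 2 affine steps, its disk has center (1/16, 9/16), radius 1/40
b3: after 2 affine steps, its disk has center (0, 9/16), radius 1/64
b2: after 2 affine steps, its disk has center (-1/16, 1/2), radius 1/64


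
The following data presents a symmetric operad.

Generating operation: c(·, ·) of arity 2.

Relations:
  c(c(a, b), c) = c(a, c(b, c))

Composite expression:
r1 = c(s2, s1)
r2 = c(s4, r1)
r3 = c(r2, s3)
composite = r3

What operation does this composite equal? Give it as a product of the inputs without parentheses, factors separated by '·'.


s4 · s2 · s1 · s3

Every regrouping of c is equal, so read the s-inputs in written order.
c(s2, s1) unparenthesizes to s2 · s1
c(s4, c(s2, s1)) unparenthesizes to s4 · s2 · s1
c(c(s4, c(s2, s1)), s3) unparenthesizes to s4 · s2 · s1 · s3


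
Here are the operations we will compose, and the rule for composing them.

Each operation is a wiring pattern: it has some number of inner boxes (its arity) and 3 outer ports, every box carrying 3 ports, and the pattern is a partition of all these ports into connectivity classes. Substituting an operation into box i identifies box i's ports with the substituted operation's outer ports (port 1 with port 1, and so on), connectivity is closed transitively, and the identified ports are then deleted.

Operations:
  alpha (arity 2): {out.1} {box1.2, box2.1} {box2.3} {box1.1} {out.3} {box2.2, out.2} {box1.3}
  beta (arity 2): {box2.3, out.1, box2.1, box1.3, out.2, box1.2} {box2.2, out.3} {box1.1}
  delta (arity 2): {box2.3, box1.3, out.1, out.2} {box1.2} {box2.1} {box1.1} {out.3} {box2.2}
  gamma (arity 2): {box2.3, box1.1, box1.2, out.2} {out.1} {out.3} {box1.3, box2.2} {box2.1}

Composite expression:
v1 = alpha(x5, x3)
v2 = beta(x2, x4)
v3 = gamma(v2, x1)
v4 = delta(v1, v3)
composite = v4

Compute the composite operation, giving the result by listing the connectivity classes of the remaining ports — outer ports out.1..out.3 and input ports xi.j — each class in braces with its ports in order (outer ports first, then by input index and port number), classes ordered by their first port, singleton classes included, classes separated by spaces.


Substituting into delta glues patterns; closure does the rest.
stage alpha: inputs (x5, x3), connectivity {out.1} {out.2, x3.2} {out.3} {x3.1, x5.2} {x3.3} {x5.1} {x5.3}, out.j its boundary
stage beta: inputs (x2, x4), connectivity {out.1, out.2, x2.2, x2.3, x4.1, x4.3} {out.3, x4.2} {x2.1}, out.j its boundary
stage gamma: inputs (x2, x4, x1), connectivity {out.1} {out.2, x1.3, x2.2, x2.3, x4.1, x4.3} {out.3} {x1.1} {x1.2, x4.2} {x2.1}, out.j its boundary
stage delta: inputs (x5, x3, x2, x4, x1), connectivity {out.1, out.2} {out.3} {x1.1} {x1.2, x4.2} {x1.3, x2.2, x2.3, x4.1, x4.3} {x2.1} {x3.1, x5.2} {x3.2} {x3.3} {x5.1} {x5.3}, out.j its boundary

{out.1, out.2} {out.3} {x1.1} {x1.2, x4.2} {x1.3, x2.2, x2.3, x4.1, x4.3} {x2.1} {x3.1, x5.2} {x3.2} {x3.3} {x5.1} {x5.3}


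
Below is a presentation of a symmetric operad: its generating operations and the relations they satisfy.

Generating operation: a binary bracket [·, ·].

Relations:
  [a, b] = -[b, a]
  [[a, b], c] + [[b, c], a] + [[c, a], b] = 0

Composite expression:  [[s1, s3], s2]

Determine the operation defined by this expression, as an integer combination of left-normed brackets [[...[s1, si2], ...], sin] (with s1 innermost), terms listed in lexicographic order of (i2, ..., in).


[[s1, s3], s2]

In the tensor algebra, words opening s1 carry the s1-anchored form.
Composite bracket: [[s1, s3], s2]
Each bracket splits as ab - ba, giving 4 signed words (2^2 = 4).
The s1-initial words carry the normal form:
  from s1s3s2, sign +1: term +[[s1, s3], s2]


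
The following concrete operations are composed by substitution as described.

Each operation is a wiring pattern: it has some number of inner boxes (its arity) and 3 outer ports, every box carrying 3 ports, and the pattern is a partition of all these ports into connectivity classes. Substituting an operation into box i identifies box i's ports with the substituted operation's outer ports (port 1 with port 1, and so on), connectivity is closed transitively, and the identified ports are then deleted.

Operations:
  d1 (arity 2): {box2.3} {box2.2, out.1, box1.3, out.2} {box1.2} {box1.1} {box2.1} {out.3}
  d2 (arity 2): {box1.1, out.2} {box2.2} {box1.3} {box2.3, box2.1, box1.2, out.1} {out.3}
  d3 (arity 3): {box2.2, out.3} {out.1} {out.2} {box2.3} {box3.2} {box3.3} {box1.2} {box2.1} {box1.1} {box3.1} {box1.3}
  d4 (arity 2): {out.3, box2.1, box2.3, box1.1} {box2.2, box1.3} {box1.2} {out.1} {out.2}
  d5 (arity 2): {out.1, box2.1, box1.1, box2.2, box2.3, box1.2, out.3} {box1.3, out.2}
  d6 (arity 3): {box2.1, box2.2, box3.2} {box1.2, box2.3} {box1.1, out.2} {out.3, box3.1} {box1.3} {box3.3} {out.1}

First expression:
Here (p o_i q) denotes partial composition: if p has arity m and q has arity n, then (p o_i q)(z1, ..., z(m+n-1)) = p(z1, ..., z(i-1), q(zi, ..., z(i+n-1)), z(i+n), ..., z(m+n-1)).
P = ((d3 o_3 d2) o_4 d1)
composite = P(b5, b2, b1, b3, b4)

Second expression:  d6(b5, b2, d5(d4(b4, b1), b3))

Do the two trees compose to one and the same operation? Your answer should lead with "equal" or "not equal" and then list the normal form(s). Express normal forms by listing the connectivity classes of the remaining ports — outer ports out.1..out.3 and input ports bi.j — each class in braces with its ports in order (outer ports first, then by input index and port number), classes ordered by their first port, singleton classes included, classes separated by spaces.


not equal; the first gives {out.1} {out.2} {out.3, b2.2} {b1.1} {b1.2, b3.3, b4.2} {b1.3} {b2.1} {b2.3} {b3.1} {b3.2} {b4.1} {b4.3} {b5.1} {b5.2} {b5.3} and the second {out.1} {out.2, b5.1} {out.3, b3.1, b3.2, b3.3} {b1.1, b1.3, b2.1, b2.2, b4.1} {b1.2, b4.3} {b2.3, b5.2} {b4.2} {b5.3}

The first composite normalizes to {out.1} {out.2} {out.3, b2.2} {b1.1} {b1.2, b3.3, b4.2} {b1.3} {b2.1} {b2.3} {b3.1} {b3.2} {b4.1} {b4.3} {b5.1} {b5.2} {b5.3}
The second composite normalizes to {out.1} {out.2, b5.1} {out.3, b3.1, b3.2, b3.3} {b1.1, b1.3, b2.1, b2.2, b4.1} {b1.2, b4.3} {b2.3, b5.2} {b4.2} {b5.3}
They disagree, so not equal.


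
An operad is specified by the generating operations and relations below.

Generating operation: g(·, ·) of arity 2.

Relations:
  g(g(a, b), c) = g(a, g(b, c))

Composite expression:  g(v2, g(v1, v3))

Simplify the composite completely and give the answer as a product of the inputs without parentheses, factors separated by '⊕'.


v2 ⊕ v1 ⊕ v3

The g-tree's shape is irrelevant; the v-reading-order decides.
g(v1, v3) linearizes to v1 ⊕ v3
g(v2, g(v1, v3)) linearizes to v2 ⊕ v1 ⊕ v3


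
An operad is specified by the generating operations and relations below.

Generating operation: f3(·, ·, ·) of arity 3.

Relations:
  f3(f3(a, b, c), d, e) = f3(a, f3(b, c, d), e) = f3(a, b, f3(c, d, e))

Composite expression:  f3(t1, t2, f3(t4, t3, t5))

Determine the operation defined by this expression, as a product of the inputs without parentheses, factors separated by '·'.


t1 · t2 · t4 · t3 · t5

Key point: f3 is associative — brackets drop, the t-order remains.
f3(t4, t3, t5) reduces to t4 · t3 · t5
f3(t1, t2, f3(t4, t3, t5)) reduces to t1 · t2 · t4 · t3 · t5


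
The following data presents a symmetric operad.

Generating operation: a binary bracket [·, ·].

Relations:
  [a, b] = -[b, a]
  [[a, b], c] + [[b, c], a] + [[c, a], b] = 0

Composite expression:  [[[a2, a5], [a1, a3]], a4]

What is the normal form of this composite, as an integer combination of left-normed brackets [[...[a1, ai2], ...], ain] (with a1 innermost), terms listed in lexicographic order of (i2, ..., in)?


Expand each bracket as ab - ba; the a1-initial words give the coefficients.
Composite bracket: [[[a2, a5], [a1, a3]], a4]
Under [a, b] = ab - ba we get 16 signed associative words (2^4 = 16).
The a1-initial words carry the normal form:
  a1a3a2a5a4 appears with sign -1, giving the term -[[[[a1, a3], a2], a5], a4]
  a1a3a5a2a4 appears with sign +1, giving the term +[[[[a1, a3], a5], a2], a4]

-[[[[a1, a3], a2], a5], a4] + [[[[a1, a3], a5], a2], a4]


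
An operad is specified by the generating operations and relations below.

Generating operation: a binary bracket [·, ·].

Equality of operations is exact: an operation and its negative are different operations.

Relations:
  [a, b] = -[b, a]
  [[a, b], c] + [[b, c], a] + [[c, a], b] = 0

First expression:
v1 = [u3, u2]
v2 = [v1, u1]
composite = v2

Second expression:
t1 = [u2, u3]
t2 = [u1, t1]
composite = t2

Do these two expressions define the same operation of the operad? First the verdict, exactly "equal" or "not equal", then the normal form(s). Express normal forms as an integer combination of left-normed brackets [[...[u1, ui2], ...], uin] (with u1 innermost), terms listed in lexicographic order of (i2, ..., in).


equal — both sides give [[u1, u2], u3] - [[u1, u3], u2]

Normal form of the first expression: [[u1, u2], u3] - [[u1, u3], u2]
Normal form of the second expression: [[u1, u2], u3] - [[u1, u3], u2]
One common form — equal.


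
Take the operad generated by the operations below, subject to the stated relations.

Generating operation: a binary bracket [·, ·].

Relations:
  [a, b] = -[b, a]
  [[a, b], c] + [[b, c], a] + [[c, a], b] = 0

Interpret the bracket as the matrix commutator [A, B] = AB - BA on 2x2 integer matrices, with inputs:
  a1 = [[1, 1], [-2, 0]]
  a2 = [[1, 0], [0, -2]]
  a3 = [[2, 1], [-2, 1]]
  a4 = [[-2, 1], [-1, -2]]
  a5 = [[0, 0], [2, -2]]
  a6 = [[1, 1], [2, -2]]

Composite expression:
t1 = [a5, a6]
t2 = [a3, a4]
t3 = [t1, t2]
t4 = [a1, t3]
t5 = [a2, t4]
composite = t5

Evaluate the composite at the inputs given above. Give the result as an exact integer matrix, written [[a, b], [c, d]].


[[0, -24], [24, 0]]

[a5, a6] = [[-2, 2], [2, 2]]
[a3, a4] = [[1, 1], [1, -1]]
[[a5, a6], [a3, a4]] = [[0, -8], [8, 0]]
[a1, [[a5, a6], [a3, a4]]] = [[-8, -8], [-8, 8]]
[a2, [a1, [[a5, a6], [a3, a4]]]] = [[0, -24], [24, 0]]


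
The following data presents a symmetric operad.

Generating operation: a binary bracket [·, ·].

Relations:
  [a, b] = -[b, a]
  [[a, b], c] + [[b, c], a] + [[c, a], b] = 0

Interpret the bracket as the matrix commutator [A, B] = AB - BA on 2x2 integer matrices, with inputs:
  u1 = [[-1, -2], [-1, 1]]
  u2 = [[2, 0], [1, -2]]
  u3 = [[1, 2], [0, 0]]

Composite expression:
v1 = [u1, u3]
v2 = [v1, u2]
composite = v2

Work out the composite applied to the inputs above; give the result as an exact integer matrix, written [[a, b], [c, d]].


[[-2, 8], [-8, 2]]

[u1, u3] = [[2, -2], [-1, -2]]
[[u1, u3], u2] = [[-2, 8], [-8, 2]]


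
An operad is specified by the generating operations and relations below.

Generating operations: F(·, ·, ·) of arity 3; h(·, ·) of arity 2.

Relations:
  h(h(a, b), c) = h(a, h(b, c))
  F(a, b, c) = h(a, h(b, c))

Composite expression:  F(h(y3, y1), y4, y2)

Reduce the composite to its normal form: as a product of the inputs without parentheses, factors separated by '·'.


All parenthesizations of F agree; list the y-inputs left to right.
h(y3, y1) linearizes to y3 · y1
F(h(y3, y1), y4, y2) linearizes to y3 · y1 · y4 · y2

y3 · y1 · y4 · y2


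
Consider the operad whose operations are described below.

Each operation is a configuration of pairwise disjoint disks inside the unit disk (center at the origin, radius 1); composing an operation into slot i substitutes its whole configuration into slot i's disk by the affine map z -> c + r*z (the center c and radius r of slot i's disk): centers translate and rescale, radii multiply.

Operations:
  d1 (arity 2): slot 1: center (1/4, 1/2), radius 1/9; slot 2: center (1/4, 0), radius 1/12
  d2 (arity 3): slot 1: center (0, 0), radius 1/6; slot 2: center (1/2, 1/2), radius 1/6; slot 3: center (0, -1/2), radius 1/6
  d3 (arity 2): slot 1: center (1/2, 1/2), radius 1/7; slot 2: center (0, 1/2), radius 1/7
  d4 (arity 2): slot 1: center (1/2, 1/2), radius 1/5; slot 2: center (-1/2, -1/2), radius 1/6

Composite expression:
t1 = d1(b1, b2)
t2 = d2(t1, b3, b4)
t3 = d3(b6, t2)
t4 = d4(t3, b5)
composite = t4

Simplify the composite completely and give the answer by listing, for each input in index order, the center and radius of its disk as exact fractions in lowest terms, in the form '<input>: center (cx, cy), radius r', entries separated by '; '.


b1: center (421/840, 253/420), radius 1/1890; b2: center (421/840, 3/5), radius 1/2520; b3: center (18/35, 43/70), radius 1/210; b4: center (1/2, 41/70), radius 1/210; b5: center (-1/2, -1/2), radius 1/6; b6: center (3/5, 3/5), radius 1/35

Each b-disk chains the slot maps above it in d4; radii multiply.
b6: after 2 affine steps, its disk has center (3/5, 3/5), radius 1/35
b1: after 4 affine steps, its disk has center (421/840, 253/420), radius 1/1890
b2: after 4 affine steps, its disk has center (421/840, 3/5), radius 1/2520
b3: after 3 affine steps, its disk has center (18/35, 43/70), radius 1/210
b4: after 3 affine steps, its disk has center (1/2, 41/70), radius 1/210
b5: after 1 affine step, its disk has center (-1/2, -1/2), radius 1/6


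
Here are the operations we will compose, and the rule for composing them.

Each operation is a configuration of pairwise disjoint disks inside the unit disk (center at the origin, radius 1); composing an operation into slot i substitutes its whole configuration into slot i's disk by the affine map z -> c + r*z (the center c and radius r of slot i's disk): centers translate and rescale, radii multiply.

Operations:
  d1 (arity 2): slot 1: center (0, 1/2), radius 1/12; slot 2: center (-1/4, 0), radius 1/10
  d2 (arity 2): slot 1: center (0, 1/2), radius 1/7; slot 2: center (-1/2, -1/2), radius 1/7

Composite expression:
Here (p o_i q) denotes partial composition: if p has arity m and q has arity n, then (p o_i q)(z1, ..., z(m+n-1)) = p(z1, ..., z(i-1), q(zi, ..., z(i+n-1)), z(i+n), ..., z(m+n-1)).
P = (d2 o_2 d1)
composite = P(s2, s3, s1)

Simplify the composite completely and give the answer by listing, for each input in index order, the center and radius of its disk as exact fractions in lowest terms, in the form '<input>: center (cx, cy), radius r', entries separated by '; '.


s1: center (-15/28, -1/2), radius 1/70; s2: center (0, 1/2), radius 1/7; s3: center (-1/2, -3/7), radius 1/84


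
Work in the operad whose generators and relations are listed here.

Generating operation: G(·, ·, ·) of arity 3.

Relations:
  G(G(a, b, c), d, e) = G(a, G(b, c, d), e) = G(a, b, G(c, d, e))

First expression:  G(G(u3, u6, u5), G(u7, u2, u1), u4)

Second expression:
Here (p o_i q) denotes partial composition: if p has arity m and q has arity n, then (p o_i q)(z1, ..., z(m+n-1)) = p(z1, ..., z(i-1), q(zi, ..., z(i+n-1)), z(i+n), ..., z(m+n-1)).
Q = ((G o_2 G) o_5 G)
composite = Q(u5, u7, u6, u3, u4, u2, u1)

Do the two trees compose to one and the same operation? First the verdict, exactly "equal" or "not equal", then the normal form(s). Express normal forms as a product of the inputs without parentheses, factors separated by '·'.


not equal — first u3 · u6 · u5 · u7 · u2 · u1 · u4, second u5 · u7 · u6 · u3 · u4 · u2 · u1

The first expression reduces to u3 · u6 · u5 · u7 · u2 · u1 · u4
The second expression reduces to u5 · u7 · u6 · u3 · u4 · u2 · u1
They disagree, so not equal.


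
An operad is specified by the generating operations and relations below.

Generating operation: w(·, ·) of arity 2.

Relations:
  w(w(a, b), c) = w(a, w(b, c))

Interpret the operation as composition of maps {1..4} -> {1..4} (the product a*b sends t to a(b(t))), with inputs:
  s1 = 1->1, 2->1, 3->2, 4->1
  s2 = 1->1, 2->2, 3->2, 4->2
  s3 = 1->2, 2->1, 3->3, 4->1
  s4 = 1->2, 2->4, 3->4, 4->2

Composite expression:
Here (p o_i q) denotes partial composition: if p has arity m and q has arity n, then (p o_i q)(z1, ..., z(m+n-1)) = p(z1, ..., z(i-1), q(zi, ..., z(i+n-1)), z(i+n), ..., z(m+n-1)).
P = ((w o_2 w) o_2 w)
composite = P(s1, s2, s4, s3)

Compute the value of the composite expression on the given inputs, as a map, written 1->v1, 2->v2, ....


1->1, 2->1, 3->1, 4->1

w(s2, s4) = 1->2, 2->2, 3->2, 4->2
w(w(s2, s4), s3) = 1->2, 2->2, 3->2, 4->2
w(s1, w(w(s2, s4), s3)) = 1->1, 2->1, 3->1, 4->1


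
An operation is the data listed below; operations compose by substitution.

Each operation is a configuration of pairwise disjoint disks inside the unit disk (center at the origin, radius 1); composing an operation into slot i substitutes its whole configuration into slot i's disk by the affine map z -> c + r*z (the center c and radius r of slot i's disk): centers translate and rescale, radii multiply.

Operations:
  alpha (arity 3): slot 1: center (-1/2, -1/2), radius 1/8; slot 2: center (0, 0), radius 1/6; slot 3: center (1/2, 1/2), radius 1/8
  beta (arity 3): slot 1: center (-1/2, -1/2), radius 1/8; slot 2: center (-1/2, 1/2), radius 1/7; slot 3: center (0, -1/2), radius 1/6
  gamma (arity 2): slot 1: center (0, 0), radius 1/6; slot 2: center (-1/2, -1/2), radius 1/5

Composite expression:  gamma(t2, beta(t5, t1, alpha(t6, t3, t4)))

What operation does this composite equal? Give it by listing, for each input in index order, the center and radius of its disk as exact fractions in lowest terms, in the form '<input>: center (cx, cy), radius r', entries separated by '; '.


Each t-disk chains the slot maps above it in gamma; radii multiply.
input t2: composing its 1 substitution step yields center (0, 0), radius 1/6
input t5: composing its 2 substitution steps yields center (-3/5, -3/5), radius 1/40
input t1: composing its 2 substitution steps yields center (-3/5, -2/5), radius 1/35
input t6: composing its 3 substitution steps yields center (-31/60, -37/60), radius 1/240
input t3: composing its 3 substitution steps yields center (-1/2, -3/5), radius 1/180
input t4: composing its 3 substitution steps yields center (-29/60, -7/12), radius 1/240

t1: center (-3/5, -2/5), radius 1/35; t2: center (0, 0), radius 1/6; t3: center (-1/2, -3/5), radius 1/180; t4: center (-29/60, -7/12), radius 1/240; t5: center (-3/5, -3/5), radius 1/40; t6: center (-31/60, -37/60), radius 1/240


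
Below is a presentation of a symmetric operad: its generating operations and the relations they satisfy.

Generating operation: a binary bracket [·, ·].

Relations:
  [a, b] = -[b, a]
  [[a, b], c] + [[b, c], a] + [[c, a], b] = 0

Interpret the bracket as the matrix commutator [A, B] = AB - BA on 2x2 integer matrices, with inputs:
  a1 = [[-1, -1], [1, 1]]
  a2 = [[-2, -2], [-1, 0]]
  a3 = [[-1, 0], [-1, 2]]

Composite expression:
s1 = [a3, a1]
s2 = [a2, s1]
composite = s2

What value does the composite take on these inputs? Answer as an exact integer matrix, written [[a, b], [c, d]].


[[-7, -10], [12, 7]]


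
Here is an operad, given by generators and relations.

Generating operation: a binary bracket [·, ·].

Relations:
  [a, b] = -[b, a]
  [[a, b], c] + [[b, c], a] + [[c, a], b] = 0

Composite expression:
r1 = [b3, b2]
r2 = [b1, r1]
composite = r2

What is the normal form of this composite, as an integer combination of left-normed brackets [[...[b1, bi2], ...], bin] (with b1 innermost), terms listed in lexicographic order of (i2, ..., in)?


-[[b1, b2], b3] + [[b1, b3], b2]

A multilinear Lie element is pinned by b1-initial words (b1 innermost).
Composite bracket: [b1, [b3, b2]]
Full expansion: 4 signed words from ab - ba (2^2 = 4).
Collect the words opening with b1:
  sign of b1b2b3 is -1, so it contributes -[[b1, b2], b3]
  sign of b1b3b2 is +1, so it contributes +[[b1, b3], b2]


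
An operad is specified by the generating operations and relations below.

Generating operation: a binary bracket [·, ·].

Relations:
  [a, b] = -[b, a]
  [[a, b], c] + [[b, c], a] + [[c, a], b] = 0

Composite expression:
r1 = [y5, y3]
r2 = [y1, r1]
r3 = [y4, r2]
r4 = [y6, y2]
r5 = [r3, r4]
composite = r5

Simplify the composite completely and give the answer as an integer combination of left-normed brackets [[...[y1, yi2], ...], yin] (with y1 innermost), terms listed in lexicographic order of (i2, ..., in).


-[[[[[y1, y3], y5], y4], y2], y6] + [[[[[y1, y3], y5], y4], y6], y2] + [[[[[y1, y5], y3], y4], y2], y6] - [[[[[y1, y5], y3], y4], y6], y2]

Antisymmetry and Jacobi reduce to y1-anchored left-normed brackets.
Composite bracket: [[y4, [y1, [y5, y3]]], [y6, y2]]
Each bracket splits as ab - ba, giving 32 signed words (2^5 = 32).
Coefficients come from the y1-initial words:
  from y1y3y5y4y2y6, sign -1: term -[[[[[y1, y3], y5], y4], y2], y6]
  from y1y3y5y4y6y2, sign +1: term +[[[[[y1, y3], y5], y4], y6], y2]
  from y1y5y3y4y2y6, sign +1: term +[[[[[y1, y5], y3], y4], y2], y6]
  from y1y5y3y4y6y2, sign -1: term -[[[[[y1, y5], y3], y4], y6], y2]


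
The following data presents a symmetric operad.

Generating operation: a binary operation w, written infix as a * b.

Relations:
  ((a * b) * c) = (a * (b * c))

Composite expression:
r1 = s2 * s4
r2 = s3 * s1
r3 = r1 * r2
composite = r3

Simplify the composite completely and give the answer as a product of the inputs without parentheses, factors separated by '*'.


s2 * s4 * s3 * s1


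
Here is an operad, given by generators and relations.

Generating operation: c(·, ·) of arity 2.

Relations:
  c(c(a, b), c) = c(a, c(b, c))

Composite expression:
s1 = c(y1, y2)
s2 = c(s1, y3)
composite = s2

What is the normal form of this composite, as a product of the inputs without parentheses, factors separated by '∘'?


Associativity of c dissolves the nesting; only the y-input order survives.
c(y1, y2) spells out as y1 ∘ y2
c(c(y1, y2), y3) spells out as y1 ∘ y2 ∘ y3

y1 ∘ y2 ∘ y3
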